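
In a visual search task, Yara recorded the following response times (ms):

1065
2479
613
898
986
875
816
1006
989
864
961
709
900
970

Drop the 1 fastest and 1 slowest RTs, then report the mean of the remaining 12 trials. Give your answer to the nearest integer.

Sorted: 613, 709, 816, 864, 875, 898, 900, 961, 970, 986, 989, 1006, 1065, 2479
Drop lowest 1 (613) and highest 1 (2479)
Remaining (n=12): Σ = 11039, mean = 11039/12 = 919.917

920 ms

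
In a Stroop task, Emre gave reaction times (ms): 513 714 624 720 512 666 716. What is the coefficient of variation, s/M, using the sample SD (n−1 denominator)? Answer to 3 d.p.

0.145

n = 7, Σ = 4465, M = 637.8571
Σ(x−M)² = 51064.857; s = √(51064.857/6) = 92.2540
CV = 92.2540 / 637.8571 = 0.14463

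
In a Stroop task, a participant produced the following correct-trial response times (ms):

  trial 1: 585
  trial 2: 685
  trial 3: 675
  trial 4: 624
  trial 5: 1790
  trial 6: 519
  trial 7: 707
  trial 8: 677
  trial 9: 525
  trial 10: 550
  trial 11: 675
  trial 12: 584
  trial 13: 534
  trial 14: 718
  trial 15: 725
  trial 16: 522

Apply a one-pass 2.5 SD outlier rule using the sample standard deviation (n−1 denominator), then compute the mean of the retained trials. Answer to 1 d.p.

n = 16, ΣRT = 11095, M = 693.438
Σ(x−M)² = 1367995.94; s = √(1367995.94/15) = 301.993
Cutoffs: 693.438 ± 2.5·301.993 → [-61.5, 1448.4]
Outside: 1790 → excluded.
Retained (n=15): Σ = 9305, mean = 9305/15 = 620.333

620.3 ms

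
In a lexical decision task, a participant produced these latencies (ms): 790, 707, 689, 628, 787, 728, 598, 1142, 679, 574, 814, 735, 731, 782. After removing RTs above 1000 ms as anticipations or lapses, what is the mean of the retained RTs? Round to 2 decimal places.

710.92 ms

Excluded: 1142
Retained (n=13): Σ = 9242
Mean = 9242/13 = 710.9231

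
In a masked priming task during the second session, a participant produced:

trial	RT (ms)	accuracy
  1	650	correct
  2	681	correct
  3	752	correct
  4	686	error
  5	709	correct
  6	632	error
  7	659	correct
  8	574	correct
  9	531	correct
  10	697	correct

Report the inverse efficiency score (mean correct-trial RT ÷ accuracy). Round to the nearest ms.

821 ms

Correct trials (n=8): 650, 681, 752, 709, 659, 574, 531, 697
Mean correct RT = 5253/8 = 656.6250 ms
Proportion correct = 8/10
IES = 656.6250 / (8/10) = 820.781 ms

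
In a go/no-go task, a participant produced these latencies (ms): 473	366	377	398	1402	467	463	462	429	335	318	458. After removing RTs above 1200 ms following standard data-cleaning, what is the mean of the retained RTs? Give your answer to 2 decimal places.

Excluded: 1402
Retained (n=11): Σ = 4546
Mean = 4546/11 = 413.2727

413.27 ms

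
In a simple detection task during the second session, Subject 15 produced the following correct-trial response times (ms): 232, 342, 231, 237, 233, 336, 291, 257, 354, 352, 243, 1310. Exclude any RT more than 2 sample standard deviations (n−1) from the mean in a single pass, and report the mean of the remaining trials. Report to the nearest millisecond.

n = 12, ΣRT = 4418, M = 368.167
Σ(x−M)² = 996041.67; s = √(996041.67/11) = 300.914
Cutoffs: 368.167 ± 2·300.914 → [-233.7, 970.0]
Outside: 1310 → excluded.
Retained (n=11): Σ = 3108, mean = 3108/11 = 282.545

283 ms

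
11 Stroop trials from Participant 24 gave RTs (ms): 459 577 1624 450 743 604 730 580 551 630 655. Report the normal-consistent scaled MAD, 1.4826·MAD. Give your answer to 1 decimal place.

Sorted: 450, 459, 551, 577, 580, 604, 630, 655, 730, 743, 1624 → median = 604
|x − 604| sorted: 0, 24, 26, 27, 51, 53, 126, 139, 145, 154, 1020 → MAD = 53
Robust SD ≈ 1.4826 × 53 = 78.578

78.6 ms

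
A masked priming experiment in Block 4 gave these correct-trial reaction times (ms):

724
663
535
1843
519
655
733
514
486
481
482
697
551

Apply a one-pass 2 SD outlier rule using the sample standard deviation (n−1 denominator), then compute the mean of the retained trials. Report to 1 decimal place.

586.7 ms

n = 13, ΣRT = 8883, M = 683.308
Σ(x−M)² = 1565958.77; s = √(1565958.77/12) = 361.243
Cutoffs: 683.308 ± 2·361.243 → [-39.2, 1405.8]
Outside: 1843 → excluded.
Retained (n=12): Σ = 7040, mean = 7040/12 = 586.667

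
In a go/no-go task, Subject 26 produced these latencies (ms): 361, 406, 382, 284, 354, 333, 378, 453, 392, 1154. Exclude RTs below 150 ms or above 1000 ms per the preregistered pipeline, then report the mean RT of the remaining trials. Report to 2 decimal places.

Excluded: 1154
Retained (n=9): Σ = 3343
Mean = 3343/9 = 371.4444

371.44 ms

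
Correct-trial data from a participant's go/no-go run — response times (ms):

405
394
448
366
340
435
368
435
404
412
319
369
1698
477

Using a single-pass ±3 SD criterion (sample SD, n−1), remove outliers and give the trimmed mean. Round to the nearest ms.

n = 14, ΣRT = 6870, M = 490.714
Σ(x−M)² = 1593802.86; s = √(1593802.86/13) = 350.143
Cutoffs: 490.714 ± 3·350.143 → [-559.7, 1541.1]
Outside: 1698 → excluded.
Retained (n=13): Σ = 5172, mean = 5172/13 = 397.846

398 ms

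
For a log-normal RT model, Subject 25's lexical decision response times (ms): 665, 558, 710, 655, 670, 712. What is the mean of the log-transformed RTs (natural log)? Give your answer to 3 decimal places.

6.492

ln(RT): 6.4998, 6.3244, 6.5653, 6.4846, 6.5073, 6.5681
Σ ln(RT) = 38.9494
Mean = 38.9494/6 = 6.49157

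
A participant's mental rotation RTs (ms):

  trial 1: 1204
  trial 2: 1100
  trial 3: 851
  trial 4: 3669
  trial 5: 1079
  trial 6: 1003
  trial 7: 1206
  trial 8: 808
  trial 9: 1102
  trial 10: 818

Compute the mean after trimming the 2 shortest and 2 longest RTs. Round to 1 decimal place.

1056.5 ms

Sorted: 808, 818, 851, 1003, 1079, 1100, 1102, 1204, 1206, 3669
Drop lowest 2 (808, 818) and highest 2 (1206, 3669)
Remaining (n=6): Σ = 6339, mean = 6339/6 = 1056.500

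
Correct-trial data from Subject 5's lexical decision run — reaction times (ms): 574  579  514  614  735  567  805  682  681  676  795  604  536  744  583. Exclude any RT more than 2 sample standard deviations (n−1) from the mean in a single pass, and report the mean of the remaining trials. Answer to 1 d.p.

n = 15, ΣRT = 9689, M = 645.933
Σ(x−M)² = 120622.93; s = √(120622.93/14) = 92.822
Cutoffs: 645.933 ± 2·92.822 → [460.3, 831.6]
No RTs fall outside the cutoffs; all 15 retained. Mean = 9689/15 = 645.933

645.9 ms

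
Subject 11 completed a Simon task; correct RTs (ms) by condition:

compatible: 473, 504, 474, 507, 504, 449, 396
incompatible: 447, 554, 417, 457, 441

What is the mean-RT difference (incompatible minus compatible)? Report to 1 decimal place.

-9.2 ms

M(compatible) = 3307/7 = 472.429
M(incompatible) = 2316/5 = 463.200
Difference = 463.200 − 472.429 = -9.229 ms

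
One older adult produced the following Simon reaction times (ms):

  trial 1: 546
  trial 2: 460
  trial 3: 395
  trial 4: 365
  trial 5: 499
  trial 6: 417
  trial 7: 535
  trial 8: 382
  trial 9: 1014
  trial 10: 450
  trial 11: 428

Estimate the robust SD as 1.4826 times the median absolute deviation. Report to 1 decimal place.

Sorted: 365, 382, 395, 417, 428, 450, 460, 499, 535, 546, 1014 → median = 450
|x − 450| sorted: 0, 10, 22, 33, 49, 55, 68, 85, 85, 96, 564 → MAD = 55
Robust SD ≈ 1.4826 × 55 = 81.543

81.5 ms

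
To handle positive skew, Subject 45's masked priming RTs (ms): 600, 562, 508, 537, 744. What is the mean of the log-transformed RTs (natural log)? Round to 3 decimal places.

ln(RT): 6.3969, 6.3315, 6.2305, 6.2860, 6.6120
Σ ln(RT) = 31.8570
Mean = 31.8570/5 = 6.37139

6.371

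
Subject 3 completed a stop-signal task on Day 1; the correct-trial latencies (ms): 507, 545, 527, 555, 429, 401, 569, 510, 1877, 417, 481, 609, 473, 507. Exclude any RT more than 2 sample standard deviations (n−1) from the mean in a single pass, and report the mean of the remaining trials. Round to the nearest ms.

502 ms

n = 14, ΣRT = 8407, M = 600.500
Σ(x−M)² = 1800165.50; s = √(1800165.50/13) = 372.121
Cutoffs: 600.500 ± 2·372.121 → [-143.7, 1344.7]
Outside: 1877 → excluded.
Retained (n=13): Σ = 6530, mean = 6530/13 = 502.308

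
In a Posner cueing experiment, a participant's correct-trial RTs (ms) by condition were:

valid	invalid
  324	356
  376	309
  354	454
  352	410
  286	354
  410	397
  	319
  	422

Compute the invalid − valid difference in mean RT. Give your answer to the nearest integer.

27 ms

M(valid) = 2102/6 = 350.333
M(invalid) = 3021/8 = 377.625
Difference = 377.625 − 350.333 = 27.292 ms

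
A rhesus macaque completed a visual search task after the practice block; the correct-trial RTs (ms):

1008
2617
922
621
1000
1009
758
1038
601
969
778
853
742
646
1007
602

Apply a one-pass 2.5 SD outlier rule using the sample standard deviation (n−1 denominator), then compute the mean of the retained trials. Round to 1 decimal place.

n = 16, ΣRT = 15171, M = 948.188
Σ(x−M)² = 3363002.44; s = √(3363002.44/15) = 473.498
Cutoffs: 948.188 ± 2.5·473.498 → [-235.6, 2131.9]
Outside: 2617 → excluded.
Retained (n=15): Σ = 12554, mean = 12554/15 = 836.933

836.9 ms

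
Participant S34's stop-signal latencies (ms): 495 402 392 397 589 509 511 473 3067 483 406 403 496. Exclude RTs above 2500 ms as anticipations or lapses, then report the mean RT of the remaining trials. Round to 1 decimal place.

463.0 ms

Excluded: 3067
Retained (n=12): Σ = 5556
Mean = 5556/12 = 463.0000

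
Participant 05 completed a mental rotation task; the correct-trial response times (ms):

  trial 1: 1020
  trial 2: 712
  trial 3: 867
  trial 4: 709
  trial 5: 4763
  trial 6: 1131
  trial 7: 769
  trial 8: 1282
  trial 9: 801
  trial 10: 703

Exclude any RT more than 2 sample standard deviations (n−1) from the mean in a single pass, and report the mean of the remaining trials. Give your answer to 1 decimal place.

888.2 ms

n = 10, ΣRT = 12757, M = 1275.700
Σ(x−M)² = 13863634.10; s = √(13863634.10/9) = 1241.130
Cutoffs: 1275.700 ± 2·1241.130 → [-1206.6, 3758.0]
Outside: 4763 → excluded.
Retained (n=9): Σ = 7994, mean = 7994/9 = 888.222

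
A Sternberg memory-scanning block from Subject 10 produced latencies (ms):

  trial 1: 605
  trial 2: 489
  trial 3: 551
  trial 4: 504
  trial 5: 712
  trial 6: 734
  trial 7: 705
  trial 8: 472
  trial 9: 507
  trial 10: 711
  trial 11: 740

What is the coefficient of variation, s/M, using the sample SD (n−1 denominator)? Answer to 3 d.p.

0.180

n = 11, Σ = 6730, M = 611.8182
Σ(x−M)² = 120905.636; s = √(120905.636/10) = 109.9571
CV = 109.9571 / 611.8182 = 0.17972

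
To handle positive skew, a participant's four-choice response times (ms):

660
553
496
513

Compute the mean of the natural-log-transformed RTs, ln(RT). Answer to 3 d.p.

6.314

ln(RT): 6.4922, 6.3154, 6.2066, 6.2403
Σ ln(RT) = 25.2544
Mean = 25.2544/4 = 6.31361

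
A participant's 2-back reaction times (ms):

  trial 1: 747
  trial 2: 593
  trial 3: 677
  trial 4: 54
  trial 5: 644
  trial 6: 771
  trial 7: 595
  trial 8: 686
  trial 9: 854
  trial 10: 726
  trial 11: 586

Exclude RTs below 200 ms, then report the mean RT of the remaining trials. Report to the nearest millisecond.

688 ms

Excluded: 54
Retained (n=10): Σ = 6879
Mean = 6879/10 = 687.9000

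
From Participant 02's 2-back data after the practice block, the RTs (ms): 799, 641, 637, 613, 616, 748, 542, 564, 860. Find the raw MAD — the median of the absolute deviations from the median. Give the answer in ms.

73 ms

Sorted: 542, 564, 613, 616, 637, 641, 748, 799, 860 → median = 637
|x − 637|: 162, 4, 0, 24, 21, 111, 95, 73, 223
Sorted deviations: 0, 4, 21, 24, 73, 95, 111, 162, 223 → MAD = 73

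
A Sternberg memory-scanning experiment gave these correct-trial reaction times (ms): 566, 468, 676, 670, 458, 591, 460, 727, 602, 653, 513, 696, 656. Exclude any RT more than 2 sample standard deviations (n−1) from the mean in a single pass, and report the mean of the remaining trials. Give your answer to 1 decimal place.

n = 13, ΣRT = 7736, M = 595.077
Σ(x−M)² = 107648.92; s = √(107648.92/12) = 94.714
Cutoffs: 595.077 ± 2·94.714 → [405.6, 784.5]
No RTs fall outside the cutoffs; all 13 retained. Mean = 7736/13 = 595.077

595.1 ms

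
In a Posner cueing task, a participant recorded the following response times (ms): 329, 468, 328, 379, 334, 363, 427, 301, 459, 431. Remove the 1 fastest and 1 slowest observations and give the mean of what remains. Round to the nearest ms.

381 ms

Sorted: 301, 328, 329, 334, 363, 379, 427, 431, 459, 468
Drop lowest 1 (301) and highest 1 (468)
Remaining (n=8): Σ = 3050, mean = 3050/8 = 381.250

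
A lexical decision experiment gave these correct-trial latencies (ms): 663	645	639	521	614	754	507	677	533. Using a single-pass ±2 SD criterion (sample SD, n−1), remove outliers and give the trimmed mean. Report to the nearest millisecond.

n = 9, ΣRT = 5553, M = 617.000
Σ(x−M)² = 54134.00; s = √(54134.00/8) = 82.260
Cutoffs: 617.000 ± 2·82.260 → [452.5, 781.5]
No RTs fall outside the cutoffs; all 9 retained. Mean = 5553/9 = 617.000

617 ms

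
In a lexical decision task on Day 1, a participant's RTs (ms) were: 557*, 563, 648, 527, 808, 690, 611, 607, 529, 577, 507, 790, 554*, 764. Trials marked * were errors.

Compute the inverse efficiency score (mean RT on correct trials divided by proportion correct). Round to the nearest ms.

Correct trials (n=12): 563, 648, 527, 808, 690, 611, 607, 529, 577, 507, 790, 764
Mean correct RT = 7621/12 = 635.0833 ms
Proportion correct = 12/14
IES = 635.0833 / (12/14) = 740.931 ms

741 ms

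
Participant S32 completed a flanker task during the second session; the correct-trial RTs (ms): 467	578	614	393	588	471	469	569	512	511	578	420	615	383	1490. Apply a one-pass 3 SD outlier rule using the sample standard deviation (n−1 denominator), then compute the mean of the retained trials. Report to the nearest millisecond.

512 ms

n = 15, ΣRT = 8658, M = 577.200
Σ(x−M)² = 976290.40; s = √(976290.40/14) = 264.074
Cutoffs: 577.200 ± 3·264.074 → [-215.0, 1369.4]
Outside: 1490 → excluded.
Retained (n=14): Σ = 7168, mean = 7168/14 = 512.000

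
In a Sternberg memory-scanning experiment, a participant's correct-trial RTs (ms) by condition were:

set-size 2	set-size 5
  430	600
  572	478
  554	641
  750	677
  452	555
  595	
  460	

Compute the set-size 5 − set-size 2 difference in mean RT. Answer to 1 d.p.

45.5 ms

M(set-size 2) = 3813/7 = 544.714
M(set-size 5) = 2951/5 = 590.200
Difference = 590.200 − 544.714 = 45.486 ms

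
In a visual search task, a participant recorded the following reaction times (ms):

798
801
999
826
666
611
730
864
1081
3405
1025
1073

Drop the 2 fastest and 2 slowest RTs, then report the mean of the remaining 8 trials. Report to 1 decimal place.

Sorted: 611, 666, 730, 798, 801, 826, 864, 999, 1025, 1073, 1081, 3405
Drop lowest 2 (611, 666) and highest 2 (1081, 3405)
Remaining (n=8): Σ = 7116, mean = 7116/8 = 889.500

889.5 ms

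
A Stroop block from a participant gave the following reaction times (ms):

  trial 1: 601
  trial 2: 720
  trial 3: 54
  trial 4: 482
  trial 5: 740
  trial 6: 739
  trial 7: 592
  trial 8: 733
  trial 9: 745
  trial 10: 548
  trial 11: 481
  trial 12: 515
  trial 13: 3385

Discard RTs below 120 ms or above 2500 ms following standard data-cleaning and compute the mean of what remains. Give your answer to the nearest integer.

627 ms

Excluded: 54, 3385
Retained (n=11): Σ = 6896
Mean = 6896/11 = 626.9091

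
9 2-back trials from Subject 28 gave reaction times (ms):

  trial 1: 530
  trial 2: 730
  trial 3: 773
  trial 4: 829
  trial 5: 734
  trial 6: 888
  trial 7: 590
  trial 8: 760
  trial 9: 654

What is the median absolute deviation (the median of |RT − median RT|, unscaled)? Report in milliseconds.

80 ms

Sorted: 530, 590, 654, 730, 734, 760, 773, 829, 888 → median = 734
|x − 734|: 204, 4, 39, 95, 0, 154, 144, 26, 80
Sorted deviations: 0, 4, 26, 39, 80, 95, 144, 154, 204 → MAD = 80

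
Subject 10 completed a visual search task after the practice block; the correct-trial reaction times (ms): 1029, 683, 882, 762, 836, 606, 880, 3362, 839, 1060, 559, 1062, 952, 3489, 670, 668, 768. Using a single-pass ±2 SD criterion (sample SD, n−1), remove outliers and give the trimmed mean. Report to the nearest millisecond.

817 ms

n = 17, ΣRT = 19107, M = 1123.941
Σ(x−M)² = 12384548.94; s = √(12384548.94/16) = 879.792
Cutoffs: 1123.941 ± 2·879.792 → [-635.6, 2883.5]
Outside: 3362, 3489 → excluded.
Retained (n=15): Σ = 12256, mean = 12256/15 = 817.067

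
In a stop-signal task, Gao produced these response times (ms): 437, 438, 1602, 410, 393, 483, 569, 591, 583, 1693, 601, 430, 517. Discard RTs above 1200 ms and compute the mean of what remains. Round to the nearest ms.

Excluded: 1602, 1693
Retained (n=11): Σ = 5452
Mean = 5452/11 = 495.6364

496 ms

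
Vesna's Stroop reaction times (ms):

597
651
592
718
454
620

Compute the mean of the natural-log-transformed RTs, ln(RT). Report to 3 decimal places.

6.396

ln(RT): 6.3919, 6.4785, 6.3835, 6.5765, 6.1181, 6.4297
Σ ln(RT) = 38.3782
Mean = 38.3782/6 = 6.39637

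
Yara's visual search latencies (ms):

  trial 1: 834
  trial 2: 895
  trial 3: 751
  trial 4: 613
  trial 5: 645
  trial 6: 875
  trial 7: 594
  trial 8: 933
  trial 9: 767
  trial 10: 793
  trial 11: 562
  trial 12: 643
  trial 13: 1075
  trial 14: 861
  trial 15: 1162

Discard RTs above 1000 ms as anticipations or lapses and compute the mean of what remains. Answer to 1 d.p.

Excluded: 1075, 1162
Retained (n=13): Σ = 9766
Mean = 9766/13 = 751.2308

751.2 ms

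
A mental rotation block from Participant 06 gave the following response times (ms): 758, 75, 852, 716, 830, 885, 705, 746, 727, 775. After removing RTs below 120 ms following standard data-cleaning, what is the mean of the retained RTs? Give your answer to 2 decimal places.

Excluded: 75
Retained (n=9): Σ = 6994
Mean = 6994/9 = 777.1111

777.11 ms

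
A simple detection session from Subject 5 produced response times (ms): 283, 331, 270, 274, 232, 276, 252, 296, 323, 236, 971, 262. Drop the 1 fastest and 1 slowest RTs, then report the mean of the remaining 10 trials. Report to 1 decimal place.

280.3 ms

Sorted: 232, 236, 252, 262, 270, 274, 276, 283, 296, 323, 331, 971
Drop lowest 1 (232) and highest 1 (971)
Remaining (n=10): Σ = 2803, mean = 2803/10 = 280.300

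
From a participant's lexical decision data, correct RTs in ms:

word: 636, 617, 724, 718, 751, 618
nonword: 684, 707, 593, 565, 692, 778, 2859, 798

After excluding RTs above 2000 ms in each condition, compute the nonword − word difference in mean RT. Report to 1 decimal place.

10.8 ms

nonword: exclude 2859
M(word) = 4064/6 = 677.333
M(nonword) = 4817/7 = 688.143
Difference = 688.143 − 677.333 = 10.810 ms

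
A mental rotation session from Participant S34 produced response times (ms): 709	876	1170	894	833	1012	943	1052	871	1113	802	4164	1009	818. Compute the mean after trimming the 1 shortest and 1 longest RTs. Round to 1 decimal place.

Sorted: 709, 802, 818, 833, 871, 876, 894, 943, 1009, 1012, 1052, 1113, 1170, 4164
Drop lowest 1 (709) and highest 1 (4164)
Remaining (n=12): Σ = 11393, mean = 11393/12 = 949.417

949.4 ms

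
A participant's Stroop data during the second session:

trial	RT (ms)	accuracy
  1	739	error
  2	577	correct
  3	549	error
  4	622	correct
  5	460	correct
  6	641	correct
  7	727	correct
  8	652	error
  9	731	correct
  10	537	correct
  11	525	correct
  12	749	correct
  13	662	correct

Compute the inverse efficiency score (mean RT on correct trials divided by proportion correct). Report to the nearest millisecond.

810 ms

Correct trials (n=10): 577, 622, 460, 641, 727, 731, 537, 525, 749, 662
Mean correct RT = 6231/10 = 623.1000 ms
Proportion correct = 10/13
IES = 623.1000 / (10/13) = 810.030 ms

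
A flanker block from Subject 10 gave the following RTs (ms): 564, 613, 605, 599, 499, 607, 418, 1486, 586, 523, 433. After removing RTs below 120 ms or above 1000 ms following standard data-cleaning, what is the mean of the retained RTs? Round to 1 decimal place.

544.7 ms

Excluded: 1486
Retained (n=10): Σ = 5447
Mean = 5447/10 = 544.7000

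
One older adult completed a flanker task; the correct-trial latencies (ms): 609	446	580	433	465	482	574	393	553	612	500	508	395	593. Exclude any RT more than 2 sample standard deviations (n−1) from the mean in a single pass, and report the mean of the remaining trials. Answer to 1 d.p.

n = 14, ΣRT = 7143, M = 510.214
Σ(x−M)² = 77790.36; s = √(77790.36/13) = 77.356
Cutoffs: 510.214 ± 2·77.356 → [355.5, 664.9]
No RTs fall outside the cutoffs; all 14 retained. Mean = 7143/14 = 510.214

510.2 ms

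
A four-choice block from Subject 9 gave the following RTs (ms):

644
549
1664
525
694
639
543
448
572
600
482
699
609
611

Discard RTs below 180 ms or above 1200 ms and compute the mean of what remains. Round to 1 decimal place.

Excluded: 1664
Retained (n=13): Σ = 7615
Mean = 7615/13 = 585.7692

585.8 ms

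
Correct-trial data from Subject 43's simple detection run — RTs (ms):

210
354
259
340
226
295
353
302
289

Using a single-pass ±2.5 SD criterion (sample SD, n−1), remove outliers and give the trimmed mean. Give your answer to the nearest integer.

n = 9, ΣRT = 2628, M = 292.000
Σ(x−M)² = 22156.00; s = √(22156.00/8) = 52.626
Cutoffs: 292.000 ± 2.5·52.626 → [160.4, 423.6]
No RTs fall outside the cutoffs; all 9 retained. Mean = 2628/9 = 292.000

292 ms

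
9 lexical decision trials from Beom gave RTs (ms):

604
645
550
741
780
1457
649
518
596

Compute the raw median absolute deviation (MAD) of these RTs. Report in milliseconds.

Sorted: 518, 550, 596, 604, 645, 649, 741, 780, 1457 → median = 645
|x − 645|: 41, 0, 95, 96, 135, 812, 4, 127, 49
Sorted deviations: 0, 4, 41, 49, 95, 96, 127, 135, 812 → MAD = 95

95 ms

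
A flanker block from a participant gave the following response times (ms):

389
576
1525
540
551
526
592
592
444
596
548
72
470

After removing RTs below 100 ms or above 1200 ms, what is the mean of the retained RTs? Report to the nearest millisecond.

Excluded: 72, 1525
Retained (n=11): Σ = 5824
Mean = 5824/11 = 529.4545

529 ms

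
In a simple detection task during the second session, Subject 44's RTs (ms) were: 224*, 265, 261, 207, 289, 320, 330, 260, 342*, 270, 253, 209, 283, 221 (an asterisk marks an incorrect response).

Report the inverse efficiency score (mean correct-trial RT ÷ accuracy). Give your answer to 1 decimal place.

308.0 ms

Correct trials (n=12): 265, 261, 207, 289, 320, 330, 260, 270, 253, 209, 283, 221
Mean correct RT = 3168/12 = 264.0000 ms
Proportion correct = 12/14
IES = 264.0000 / (12/14) = 308.000 ms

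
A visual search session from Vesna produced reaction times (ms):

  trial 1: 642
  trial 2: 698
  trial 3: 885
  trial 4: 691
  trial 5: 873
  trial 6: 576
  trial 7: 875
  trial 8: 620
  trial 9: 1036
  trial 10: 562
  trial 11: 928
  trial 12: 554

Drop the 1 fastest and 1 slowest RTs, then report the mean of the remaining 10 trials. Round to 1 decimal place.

735.0 ms

Sorted: 554, 562, 576, 620, 642, 691, 698, 873, 875, 885, 928, 1036
Drop lowest 1 (554) and highest 1 (1036)
Remaining (n=10): Σ = 7350, mean = 7350/10 = 735.000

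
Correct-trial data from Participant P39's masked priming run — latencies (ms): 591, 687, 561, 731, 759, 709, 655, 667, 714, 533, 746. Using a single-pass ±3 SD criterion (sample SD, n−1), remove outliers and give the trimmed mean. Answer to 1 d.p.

n = 11, ΣRT = 7353, M = 668.455
Σ(x−M)² = 58262.73; s = √(58262.73/10) = 76.330
Cutoffs: 668.455 ± 3·76.330 → [439.5, 897.4]
No RTs fall outside the cutoffs; all 11 retained. Mean = 7353/11 = 668.455

668.5 ms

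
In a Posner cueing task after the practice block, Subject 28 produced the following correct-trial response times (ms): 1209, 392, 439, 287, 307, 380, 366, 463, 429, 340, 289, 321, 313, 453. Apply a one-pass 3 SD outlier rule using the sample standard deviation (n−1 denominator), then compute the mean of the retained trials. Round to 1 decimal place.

367.6 ms

n = 14, ΣRT = 5988, M = 427.714
Σ(x−M)² = 705636.86; s = √(705636.86/13) = 232.980
Cutoffs: 427.714 ± 3·232.980 → [-271.2, 1126.7]
Outside: 1209 → excluded.
Retained (n=13): Σ = 4779, mean = 4779/13 = 367.615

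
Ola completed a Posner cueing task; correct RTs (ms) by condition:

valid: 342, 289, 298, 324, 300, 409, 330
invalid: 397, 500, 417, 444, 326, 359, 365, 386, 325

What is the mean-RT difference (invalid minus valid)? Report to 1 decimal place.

63.6 ms

M(valid) = 2292/7 = 327.429
M(invalid) = 3519/9 = 391.000
Difference = 391.000 − 327.429 = 63.571 ms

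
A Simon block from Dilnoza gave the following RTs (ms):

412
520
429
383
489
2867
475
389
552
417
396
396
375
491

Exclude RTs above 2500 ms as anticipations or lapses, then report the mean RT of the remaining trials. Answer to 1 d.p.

440.3 ms

Excluded: 2867
Retained (n=13): Σ = 5724
Mean = 5724/13 = 440.3077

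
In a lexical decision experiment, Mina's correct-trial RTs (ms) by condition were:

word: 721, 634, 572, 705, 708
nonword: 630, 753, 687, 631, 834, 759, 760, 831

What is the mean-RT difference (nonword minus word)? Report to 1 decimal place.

67.6 ms

M(word) = 3340/5 = 668.000
M(nonword) = 5885/8 = 735.625
Difference = 735.625 − 668.000 = 67.625 ms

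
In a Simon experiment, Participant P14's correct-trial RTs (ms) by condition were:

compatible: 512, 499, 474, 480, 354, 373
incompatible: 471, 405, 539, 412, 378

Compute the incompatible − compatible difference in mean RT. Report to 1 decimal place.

M(compatible) = 2692/6 = 448.667
M(incompatible) = 2205/5 = 441.000
Difference = 441.000 − 448.667 = -7.667 ms

-7.7 ms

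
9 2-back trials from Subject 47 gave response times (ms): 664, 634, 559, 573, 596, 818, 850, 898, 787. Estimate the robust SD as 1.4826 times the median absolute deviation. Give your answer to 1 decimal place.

155.7 ms

Sorted: 559, 573, 596, 634, 664, 787, 818, 850, 898 → median = 664
|x − 664| sorted: 0, 30, 68, 91, 105, 123, 154, 186, 234 → MAD = 105
Robust SD ≈ 1.4826 × 105 = 155.673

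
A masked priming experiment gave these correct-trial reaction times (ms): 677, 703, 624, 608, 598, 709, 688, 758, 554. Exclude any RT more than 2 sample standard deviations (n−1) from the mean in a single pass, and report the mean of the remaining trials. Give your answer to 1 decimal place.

657.7 ms

n = 9, ΣRT = 5919, M = 657.667
Σ(x−M)² = 33958.00; s = √(33958.00/8) = 65.152
Cutoffs: 657.667 ± 2·65.152 → [527.4, 788.0]
No RTs fall outside the cutoffs; all 9 retained. Mean = 5919/9 = 657.667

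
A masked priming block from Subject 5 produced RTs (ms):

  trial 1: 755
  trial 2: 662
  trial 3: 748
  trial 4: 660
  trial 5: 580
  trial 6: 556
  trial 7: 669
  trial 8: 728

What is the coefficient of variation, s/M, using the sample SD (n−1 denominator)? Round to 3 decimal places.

n = 8, Σ = 5358, M = 669.7500
Σ(x−M)² = 37933.500; s = √(37933.500/7) = 73.6143
CV = 73.6143 / 669.7500 = 0.10991

0.110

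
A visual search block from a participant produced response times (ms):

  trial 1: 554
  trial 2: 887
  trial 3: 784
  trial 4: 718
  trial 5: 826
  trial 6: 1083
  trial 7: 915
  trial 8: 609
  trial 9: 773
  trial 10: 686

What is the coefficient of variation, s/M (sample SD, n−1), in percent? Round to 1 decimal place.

n = 10, Σ = 7835, M = 783.5000
Σ(x−M)² = 216538.500; s = √(216538.500/9) = 155.1123
CV = 155.1123 / 783.5000 = 0.19797 = 19.797%

19.8%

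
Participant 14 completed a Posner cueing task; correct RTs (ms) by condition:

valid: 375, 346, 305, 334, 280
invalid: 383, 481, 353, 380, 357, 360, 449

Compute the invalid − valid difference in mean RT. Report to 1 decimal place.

M(valid) = 1640/5 = 328.000
M(invalid) = 2763/7 = 394.714
Difference = 394.714 − 328.000 = 66.714 ms

66.7 ms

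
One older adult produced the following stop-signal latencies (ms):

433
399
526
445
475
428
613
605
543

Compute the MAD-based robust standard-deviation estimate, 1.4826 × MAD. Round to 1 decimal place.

75.6 ms

Sorted: 399, 428, 433, 445, 475, 526, 543, 605, 613 → median = 475
|x − 475| sorted: 0, 30, 42, 47, 51, 68, 76, 130, 138 → MAD = 51
Robust SD ≈ 1.4826 × 51 = 75.613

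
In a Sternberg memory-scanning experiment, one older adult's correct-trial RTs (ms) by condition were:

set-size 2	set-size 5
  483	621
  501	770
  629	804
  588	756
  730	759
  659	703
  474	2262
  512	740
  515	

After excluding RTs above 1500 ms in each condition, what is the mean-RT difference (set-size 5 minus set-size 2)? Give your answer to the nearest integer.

170 ms

set-size 5: exclude 2262
M(set-size 2) = 5091/9 = 565.667
M(set-size 5) = 5153/7 = 736.143
Difference = 736.143 − 565.667 = 170.476 ms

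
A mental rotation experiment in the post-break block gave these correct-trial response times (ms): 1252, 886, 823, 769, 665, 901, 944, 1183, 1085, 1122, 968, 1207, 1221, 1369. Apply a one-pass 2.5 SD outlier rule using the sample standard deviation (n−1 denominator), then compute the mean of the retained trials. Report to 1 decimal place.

n = 14, ΣRT = 14395, M = 1028.214
Σ(x−M)² = 559680.36; s = √(559680.36/13) = 207.491
Cutoffs: 1028.214 ± 2.5·207.491 → [509.5, 1546.9]
No RTs fall outside the cutoffs; all 14 retained. Mean = 14395/14 = 1028.214

1028.2 ms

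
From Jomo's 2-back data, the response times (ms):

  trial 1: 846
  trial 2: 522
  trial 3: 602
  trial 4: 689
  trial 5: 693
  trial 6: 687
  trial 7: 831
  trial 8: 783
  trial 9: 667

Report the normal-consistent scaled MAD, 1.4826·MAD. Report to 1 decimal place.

Sorted: 522, 602, 667, 687, 689, 693, 783, 831, 846 → median = 689
|x − 689| sorted: 0, 2, 4, 22, 87, 94, 142, 157, 167 → MAD = 87
Robust SD ≈ 1.4826 × 87 = 128.986

129.0 ms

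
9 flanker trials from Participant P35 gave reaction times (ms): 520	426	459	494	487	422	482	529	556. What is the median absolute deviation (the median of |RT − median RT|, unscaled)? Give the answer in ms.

Sorted: 422, 426, 459, 482, 487, 494, 520, 529, 556 → median = 487
|x − 487|: 33, 61, 28, 7, 0, 65, 5, 42, 69
Sorted deviations: 0, 5, 7, 28, 33, 42, 61, 65, 69 → MAD = 33

33 ms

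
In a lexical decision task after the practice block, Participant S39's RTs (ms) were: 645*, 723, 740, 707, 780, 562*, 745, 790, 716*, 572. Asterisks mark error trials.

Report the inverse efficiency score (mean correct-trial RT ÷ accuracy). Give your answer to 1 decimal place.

1032.0 ms

Correct trials (n=7): 723, 740, 707, 780, 745, 790, 572
Mean correct RT = 5057/7 = 722.4286 ms
Proportion correct = 7/10
IES = 722.4286 / (7/10) = 1032.041 ms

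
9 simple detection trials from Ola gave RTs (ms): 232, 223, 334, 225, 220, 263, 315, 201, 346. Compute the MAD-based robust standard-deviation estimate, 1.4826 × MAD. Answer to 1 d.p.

46.0 ms

Sorted: 201, 220, 223, 225, 232, 263, 315, 334, 346 → median = 232
|x − 232| sorted: 0, 7, 9, 12, 31, 31, 83, 102, 114 → MAD = 31
Robust SD ≈ 1.4826 × 31 = 45.961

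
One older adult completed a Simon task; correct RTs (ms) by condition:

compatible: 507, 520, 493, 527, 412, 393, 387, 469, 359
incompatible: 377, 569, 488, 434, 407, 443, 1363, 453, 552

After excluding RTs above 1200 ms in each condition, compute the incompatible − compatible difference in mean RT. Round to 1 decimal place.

13.5 ms

incompatible: exclude 1363
M(compatible) = 4067/9 = 451.889
M(incompatible) = 3723/8 = 465.375
Difference = 465.375 − 451.889 = 13.486 ms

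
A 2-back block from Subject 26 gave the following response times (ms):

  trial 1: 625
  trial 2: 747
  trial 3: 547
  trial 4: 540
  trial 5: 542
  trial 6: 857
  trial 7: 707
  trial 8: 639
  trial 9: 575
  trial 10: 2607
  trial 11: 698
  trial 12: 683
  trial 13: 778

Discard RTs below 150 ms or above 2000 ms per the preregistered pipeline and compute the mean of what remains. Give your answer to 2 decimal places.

661.50 ms

Excluded: 2607
Retained (n=12): Σ = 7938
Mean = 7938/12 = 661.5000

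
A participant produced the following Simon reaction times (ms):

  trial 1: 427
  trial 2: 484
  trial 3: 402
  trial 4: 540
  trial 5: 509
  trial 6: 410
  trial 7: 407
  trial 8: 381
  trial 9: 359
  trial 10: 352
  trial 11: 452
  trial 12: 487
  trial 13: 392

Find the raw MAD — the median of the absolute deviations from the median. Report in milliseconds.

42 ms

Sorted: 352, 359, 381, 392, 402, 407, 410, 427, 452, 484, 487, 509, 540 → median = 410
|x − 410|: 17, 74, 8, 130, 99, 0, 3, 29, 51, 58, 42, 77, 18
Sorted deviations: 0, 3, 8, 17, 18, 29, 42, 51, 58, 74, 77, 99, 130 → MAD = 42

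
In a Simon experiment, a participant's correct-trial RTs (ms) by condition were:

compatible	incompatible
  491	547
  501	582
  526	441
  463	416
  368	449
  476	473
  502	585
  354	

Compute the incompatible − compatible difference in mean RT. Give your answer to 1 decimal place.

M(compatible) = 3681/8 = 460.125
M(incompatible) = 3493/7 = 499.000
Difference = 499.000 − 460.125 = 38.875 ms

38.9 ms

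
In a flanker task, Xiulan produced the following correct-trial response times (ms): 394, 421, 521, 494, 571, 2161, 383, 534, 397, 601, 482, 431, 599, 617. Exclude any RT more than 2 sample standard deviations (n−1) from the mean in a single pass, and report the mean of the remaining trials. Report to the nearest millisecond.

496 ms

n = 14, ΣRT = 8606, M = 614.714
Σ(x−M)² = 2661914.86; s = √(2661914.86/13) = 452.507
Cutoffs: 614.714 ± 2·452.507 → [-290.3, 1519.7]
Outside: 2161 → excluded.
Retained (n=13): Σ = 6445, mean = 6445/13 = 495.769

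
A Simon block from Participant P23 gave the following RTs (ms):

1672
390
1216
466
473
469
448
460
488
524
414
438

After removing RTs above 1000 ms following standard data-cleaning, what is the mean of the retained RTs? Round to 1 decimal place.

457.0 ms

Excluded: 1216, 1672
Retained (n=10): Σ = 4570
Mean = 4570/10 = 457.0000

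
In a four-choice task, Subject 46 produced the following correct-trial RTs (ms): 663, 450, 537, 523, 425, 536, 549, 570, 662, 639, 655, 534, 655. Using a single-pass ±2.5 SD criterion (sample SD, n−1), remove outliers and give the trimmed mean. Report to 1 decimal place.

569.1 ms

n = 13, ΣRT = 7398, M = 569.077
Σ(x−M)² = 77928.92; s = √(77928.92/12) = 80.586
Cutoffs: 569.077 ± 2.5·80.586 → [367.6, 770.5]
No RTs fall outside the cutoffs; all 13 retained. Mean = 7398/13 = 569.077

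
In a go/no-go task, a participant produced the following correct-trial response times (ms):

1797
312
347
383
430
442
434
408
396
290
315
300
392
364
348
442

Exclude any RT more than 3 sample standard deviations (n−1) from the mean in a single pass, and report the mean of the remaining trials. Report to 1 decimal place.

373.5 ms

n = 16, ΣRT = 7400, M = 462.500
Σ(x−M)² = 1939004.00; s = √(1939004.00/15) = 359.537
Cutoffs: 462.500 ± 3·359.537 → [-616.1, 1541.1]
Outside: 1797 → excluded.
Retained (n=15): Σ = 5603, mean = 5603/15 = 373.533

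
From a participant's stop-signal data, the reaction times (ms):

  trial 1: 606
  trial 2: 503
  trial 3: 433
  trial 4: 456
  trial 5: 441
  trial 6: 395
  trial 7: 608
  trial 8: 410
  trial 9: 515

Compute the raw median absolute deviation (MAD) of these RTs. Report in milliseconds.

Sorted: 395, 410, 433, 441, 456, 503, 515, 606, 608 → median = 456
|x − 456|: 150, 47, 23, 0, 15, 61, 152, 46, 59
Sorted deviations: 0, 15, 23, 46, 47, 59, 61, 150, 152 → MAD = 47

47 ms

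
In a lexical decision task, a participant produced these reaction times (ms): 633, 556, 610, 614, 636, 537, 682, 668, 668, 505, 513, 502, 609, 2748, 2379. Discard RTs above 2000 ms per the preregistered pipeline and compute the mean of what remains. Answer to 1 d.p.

594.8 ms

Excluded: 2379, 2748
Retained (n=13): Σ = 7733
Mean = 7733/13 = 594.8462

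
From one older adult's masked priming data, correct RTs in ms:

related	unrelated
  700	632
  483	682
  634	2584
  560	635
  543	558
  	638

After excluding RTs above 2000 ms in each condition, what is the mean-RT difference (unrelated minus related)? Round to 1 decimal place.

45.0 ms

unrelated: exclude 2584
M(related) = 2920/5 = 584.000
M(unrelated) = 3145/5 = 629.000
Difference = 629.000 − 584.000 = 45.000 ms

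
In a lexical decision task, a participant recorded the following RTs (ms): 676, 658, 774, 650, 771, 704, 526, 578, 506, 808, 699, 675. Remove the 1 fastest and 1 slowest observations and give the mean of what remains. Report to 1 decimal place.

Sorted: 506, 526, 578, 650, 658, 675, 676, 699, 704, 771, 774, 808
Drop lowest 1 (506) and highest 1 (808)
Remaining (n=10): Σ = 6711, mean = 6711/10 = 671.100

671.1 ms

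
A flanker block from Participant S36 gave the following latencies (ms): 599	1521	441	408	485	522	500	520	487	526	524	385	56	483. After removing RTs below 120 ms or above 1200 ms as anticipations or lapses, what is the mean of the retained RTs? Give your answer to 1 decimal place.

Excluded: 56, 1521
Retained (n=12): Σ = 5880
Mean = 5880/12 = 490.0000

490.0 ms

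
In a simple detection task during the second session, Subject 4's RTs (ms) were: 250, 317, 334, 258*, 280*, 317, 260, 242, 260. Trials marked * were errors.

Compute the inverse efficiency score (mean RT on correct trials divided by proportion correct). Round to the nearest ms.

Correct trials (n=7): 250, 317, 334, 317, 260, 242, 260
Mean correct RT = 1980/7 = 282.8571 ms
Proportion correct = 7/9
IES = 282.8571 / (7/9) = 363.673 ms

364 ms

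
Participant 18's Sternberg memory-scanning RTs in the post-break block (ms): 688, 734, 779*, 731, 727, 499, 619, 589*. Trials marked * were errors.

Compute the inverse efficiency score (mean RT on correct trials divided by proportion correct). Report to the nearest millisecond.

888 ms

Correct trials (n=6): 688, 734, 731, 727, 499, 619
Mean correct RT = 3998/6 = 666.3333 ms
Proportion correct = 6/8
IES = 666.3333 / (6/8) = 888.444 ms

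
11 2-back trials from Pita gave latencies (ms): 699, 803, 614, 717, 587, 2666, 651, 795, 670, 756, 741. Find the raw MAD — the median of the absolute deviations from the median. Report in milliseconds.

66 ms

Sorted: 587, 614, 651, 670, 699, 717, 741, 756, 795, 803, 2666 → median = 717
|x − 717|: 18, 86, 103, 0, 130, 1949, 66, 78, 47, 39, 24
Sorted deviations: 0, 18, 24, 39, 47, 66, 78, 86, 103, 130, 1949 → MAD = 66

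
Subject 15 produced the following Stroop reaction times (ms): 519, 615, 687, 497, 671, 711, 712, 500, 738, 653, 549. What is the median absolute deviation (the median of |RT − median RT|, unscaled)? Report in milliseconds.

59 ms

Sorted: 497, 500, 519, 549, 615, 653, 671, 687, 711, 712, 738 → median = 653
|x − 653|: 134, 38, 34, 156, 18, 58, 59, 153, 85, 0, 104
Sorted deviations: 0, 18, 34, 38, 58, 59, 85, 104, 134, 153, 156 → MAD = 59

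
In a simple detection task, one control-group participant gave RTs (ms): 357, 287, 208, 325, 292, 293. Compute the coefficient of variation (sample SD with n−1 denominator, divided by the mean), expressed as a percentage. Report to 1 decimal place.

n = 6, Σ = 1762, M = 293.6667
Σ(x−M)² = 12379.333; s = √(12379.333/5) = 49.7581
CV = 49.7581 / 293.6667 = 0.16944 = 16.944%

16.9%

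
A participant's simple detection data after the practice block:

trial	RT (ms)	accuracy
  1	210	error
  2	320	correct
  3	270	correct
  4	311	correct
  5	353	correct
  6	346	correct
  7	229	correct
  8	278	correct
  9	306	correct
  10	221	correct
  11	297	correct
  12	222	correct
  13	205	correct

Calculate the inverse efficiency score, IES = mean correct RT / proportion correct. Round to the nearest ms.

303 ms

Correct trials (n=12): 320, 270, 311, 353, 346, 229, 278, 306, 221, 297, 222, 205
Mean correct RT = 3358/12 = 279.8333 ms
Proportion correct = 12/13
IES = 279.8333 / (12/13) = 303.153 ms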